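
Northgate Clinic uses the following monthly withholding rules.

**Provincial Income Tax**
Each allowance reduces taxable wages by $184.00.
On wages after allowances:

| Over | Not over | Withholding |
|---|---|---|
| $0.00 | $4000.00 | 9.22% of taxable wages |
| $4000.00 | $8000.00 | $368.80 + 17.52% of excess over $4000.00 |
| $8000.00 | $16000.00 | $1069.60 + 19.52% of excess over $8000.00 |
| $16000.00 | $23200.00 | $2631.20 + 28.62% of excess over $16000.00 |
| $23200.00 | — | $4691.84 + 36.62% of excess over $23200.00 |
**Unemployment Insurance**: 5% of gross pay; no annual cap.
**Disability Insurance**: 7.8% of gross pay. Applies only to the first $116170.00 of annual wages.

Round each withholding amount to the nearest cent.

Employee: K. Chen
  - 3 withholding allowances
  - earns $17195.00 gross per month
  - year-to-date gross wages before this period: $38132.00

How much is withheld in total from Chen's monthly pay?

$5016.19

Provincial Income Tax: taxable = $17195.00 − 3×$184.00 = $16643.00
  $2631.20 + 28.62% × ($16643.00 − $16000.00) = $2631.20 + 28.62% × $643.00 = $2815.23
Unemployment Insurance: 5% × $17195.00 = $859.75
Disability Insurance: 7.8% × $17195.00 = $1341.21
Total: $2815.23 + $859.75 + $1341.21 = $5016.19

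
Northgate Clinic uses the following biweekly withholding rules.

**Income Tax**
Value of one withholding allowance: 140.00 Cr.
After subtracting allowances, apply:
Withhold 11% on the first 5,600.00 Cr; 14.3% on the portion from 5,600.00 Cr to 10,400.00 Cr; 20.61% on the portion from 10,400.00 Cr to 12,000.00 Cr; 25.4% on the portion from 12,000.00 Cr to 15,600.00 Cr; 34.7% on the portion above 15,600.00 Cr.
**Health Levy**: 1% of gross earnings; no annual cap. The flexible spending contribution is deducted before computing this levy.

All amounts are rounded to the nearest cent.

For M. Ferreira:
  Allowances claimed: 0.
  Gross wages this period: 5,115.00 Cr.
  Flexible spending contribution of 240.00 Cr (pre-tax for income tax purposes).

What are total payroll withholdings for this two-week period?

585.00 Cr

Income Tax: taxable = 5,115.00 Cr − 240.00 Cr = 4,875.00 Cr
  11% × 4,875.00 Cr = 536.25 Cr
Health Levy: 1% × 4,875.00 Cr = 48.75 Cr
Total: 536.25 Cr + 48.75 Cr = 585.00 Cr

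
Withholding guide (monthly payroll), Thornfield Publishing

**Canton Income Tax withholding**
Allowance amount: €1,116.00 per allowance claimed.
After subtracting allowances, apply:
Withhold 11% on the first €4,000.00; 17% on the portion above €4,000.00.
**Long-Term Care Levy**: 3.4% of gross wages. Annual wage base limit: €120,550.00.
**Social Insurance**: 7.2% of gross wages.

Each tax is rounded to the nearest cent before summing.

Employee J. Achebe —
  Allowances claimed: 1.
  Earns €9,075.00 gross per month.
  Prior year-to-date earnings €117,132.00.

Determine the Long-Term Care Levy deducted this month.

€116.21

Long-Term Care Levy: cap €120,550.00 − YTD €117,132.00 = €3,418.00 subject; 3.4% × €3,418.00 = €116.21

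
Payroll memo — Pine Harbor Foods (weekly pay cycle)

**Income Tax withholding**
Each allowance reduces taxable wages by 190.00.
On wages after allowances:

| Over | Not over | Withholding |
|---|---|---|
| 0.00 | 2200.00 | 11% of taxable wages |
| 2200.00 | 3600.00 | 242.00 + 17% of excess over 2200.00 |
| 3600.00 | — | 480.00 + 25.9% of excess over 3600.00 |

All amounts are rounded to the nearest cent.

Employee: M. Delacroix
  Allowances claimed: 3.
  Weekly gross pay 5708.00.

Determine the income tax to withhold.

878.34

Income Tax: taxable = 5708.00 − 3×190.00 = 5138.00
  480.00 + 25.9% × (5138.00 − 3600.00) = 480.00 + 25.9% × 1538.00 = 878.34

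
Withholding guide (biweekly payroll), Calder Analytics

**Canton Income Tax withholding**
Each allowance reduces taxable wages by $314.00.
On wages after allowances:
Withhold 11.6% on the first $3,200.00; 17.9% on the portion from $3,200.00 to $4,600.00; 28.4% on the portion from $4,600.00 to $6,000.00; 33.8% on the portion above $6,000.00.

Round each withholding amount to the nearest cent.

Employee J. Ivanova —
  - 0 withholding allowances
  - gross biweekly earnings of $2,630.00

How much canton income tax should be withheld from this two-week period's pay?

Canton Income Tax: taxable = $2,630.00
  11.6% × $2,630.00 = $305.08

$305.08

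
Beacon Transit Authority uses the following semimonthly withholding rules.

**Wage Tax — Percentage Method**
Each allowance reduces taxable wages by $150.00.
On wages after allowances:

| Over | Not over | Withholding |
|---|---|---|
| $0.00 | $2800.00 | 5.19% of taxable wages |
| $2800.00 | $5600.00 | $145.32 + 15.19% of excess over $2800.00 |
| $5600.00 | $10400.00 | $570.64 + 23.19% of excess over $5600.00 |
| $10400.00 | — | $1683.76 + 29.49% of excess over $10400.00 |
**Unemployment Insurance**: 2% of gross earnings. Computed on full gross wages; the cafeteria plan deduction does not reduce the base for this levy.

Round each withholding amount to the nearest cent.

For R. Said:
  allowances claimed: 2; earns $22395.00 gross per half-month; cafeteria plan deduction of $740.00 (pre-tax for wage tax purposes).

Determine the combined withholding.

Wage Tax: taxable = $22395.00 − $740.00 − 2×$150.00 = $21355.00
  $1683.76 + 29.49% × ($21355.00 − $10400.00) = $1683.76 + 29.49% × $10955.00 = $4914.39
Unemployment Insurance: 2% × $22395.00 = $447.90
Total: $4914.39 + $447.90 = $5362.29

$5362.29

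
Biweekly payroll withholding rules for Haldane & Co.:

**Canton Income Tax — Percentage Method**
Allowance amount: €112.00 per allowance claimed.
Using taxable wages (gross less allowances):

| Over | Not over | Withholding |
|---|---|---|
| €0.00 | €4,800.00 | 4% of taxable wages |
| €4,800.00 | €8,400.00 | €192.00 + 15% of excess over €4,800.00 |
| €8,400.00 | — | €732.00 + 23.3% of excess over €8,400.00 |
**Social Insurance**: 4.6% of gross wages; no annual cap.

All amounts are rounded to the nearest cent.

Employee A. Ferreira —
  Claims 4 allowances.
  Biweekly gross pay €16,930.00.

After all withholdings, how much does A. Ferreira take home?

€13,536.11

Canton Income Tax: taxable = €16,930.00 − 4×€112.00 = €16,482.00
  €732.00 + 23.3% × (€16,482.00 − €8,400.00) = €732.00 + 23.3% × €8,082.00 = €2,615.11
Social Insurance: 4.6% × €16,930.00 = €778.78
Total withheld: €2,615.11 + €778.78 = €3,393.89
Net pay: €16,930.00 − €3,393.89 = €13,536.11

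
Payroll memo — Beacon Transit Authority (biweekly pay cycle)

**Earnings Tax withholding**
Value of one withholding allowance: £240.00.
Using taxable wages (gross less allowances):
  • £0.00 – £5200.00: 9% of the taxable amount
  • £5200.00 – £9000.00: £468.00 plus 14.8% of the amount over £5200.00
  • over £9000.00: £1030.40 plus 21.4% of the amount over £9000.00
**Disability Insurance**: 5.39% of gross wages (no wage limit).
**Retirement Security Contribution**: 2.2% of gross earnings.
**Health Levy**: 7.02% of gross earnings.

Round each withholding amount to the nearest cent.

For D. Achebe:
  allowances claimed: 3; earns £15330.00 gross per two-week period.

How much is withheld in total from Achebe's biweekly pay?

£4470.66

Earnings Tax: taxable = £15330.00 − 3×£240.00 = £14610.00
  £1030.40 + 21.4% × (£14610.00 − £9000.00) = £1030.40 + 21.4% × £5610.00 = £2230.94
Disability Insurance: 5.39% × £15330.00 = £826.29
Retirement Security Contribution: 2.2% × £15330.00 = £337.26
Health Levy: 7.02% × £15330.00 = £1076.17
Total: £2230.94 + £826.29 + £337.26 + £1076.17 = £4470.66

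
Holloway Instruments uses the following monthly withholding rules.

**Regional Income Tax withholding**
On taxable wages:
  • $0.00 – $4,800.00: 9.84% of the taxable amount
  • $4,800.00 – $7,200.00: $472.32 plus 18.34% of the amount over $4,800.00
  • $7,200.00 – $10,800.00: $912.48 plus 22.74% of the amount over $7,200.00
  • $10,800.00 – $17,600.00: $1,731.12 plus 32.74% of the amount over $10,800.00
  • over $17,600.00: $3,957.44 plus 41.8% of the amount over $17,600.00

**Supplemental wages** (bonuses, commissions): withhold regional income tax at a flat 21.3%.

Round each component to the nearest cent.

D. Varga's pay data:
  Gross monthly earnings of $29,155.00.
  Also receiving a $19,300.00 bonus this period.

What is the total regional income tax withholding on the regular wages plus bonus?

$12,898.33

Regional Income Tax: taxable = $29,155.00
  $3,957.44 + 41.8% × ($29,155.00 − $17,600.00) = $3,957.44 + 41.8% × $11,555.00 = $8,787.43
Supplemental (21.3% flat on bonus): 21.3% × $19,300.00 = $4,110.90
Total regional income tax: $8,787.43 + $4,110.90 = $12,898.33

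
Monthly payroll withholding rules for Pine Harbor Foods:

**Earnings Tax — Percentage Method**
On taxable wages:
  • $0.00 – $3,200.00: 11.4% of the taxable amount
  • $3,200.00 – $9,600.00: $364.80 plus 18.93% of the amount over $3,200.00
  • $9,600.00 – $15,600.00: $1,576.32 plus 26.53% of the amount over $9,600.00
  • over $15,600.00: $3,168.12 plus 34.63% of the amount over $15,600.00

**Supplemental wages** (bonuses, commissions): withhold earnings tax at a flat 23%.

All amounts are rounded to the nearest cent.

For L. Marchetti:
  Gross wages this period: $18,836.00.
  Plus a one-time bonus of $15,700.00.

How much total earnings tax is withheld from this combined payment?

$7,899.75

Earnings Tax: taxable = $18,836.00
  $3,168.12 + 34.63% × ($18,836.00 − $15,600.00) = $3,168.12 + 34.63% × $3,236.00 = $4,288.75
Supplemental (23% flat on bonus): 23% × $15,700.00 = $3,611.00
Total earnings tax: $4,288.75 + $3,611.00 = $7,899.75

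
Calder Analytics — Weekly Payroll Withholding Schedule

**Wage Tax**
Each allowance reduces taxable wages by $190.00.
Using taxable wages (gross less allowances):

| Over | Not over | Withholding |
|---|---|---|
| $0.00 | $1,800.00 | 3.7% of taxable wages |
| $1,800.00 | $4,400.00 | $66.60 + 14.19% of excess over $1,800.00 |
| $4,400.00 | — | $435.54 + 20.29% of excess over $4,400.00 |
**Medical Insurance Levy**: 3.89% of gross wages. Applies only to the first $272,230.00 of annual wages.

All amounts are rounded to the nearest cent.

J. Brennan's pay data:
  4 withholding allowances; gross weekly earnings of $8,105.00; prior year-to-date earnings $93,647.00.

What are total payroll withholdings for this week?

Wage Tax: taxable = $8,105.00 − 4×$190.00 = $7,345.00
  $435.54 + 20.29% × ($7,345.00 − $4,400.00) = $435.54 + 20.29% × $2,945.00 = $1,033.08
Medical Insurance Levy: 3.89% × $8,105.00 = $315.28
Total: $1,033.08 + $315.28 = $1,348.36

$1,348.36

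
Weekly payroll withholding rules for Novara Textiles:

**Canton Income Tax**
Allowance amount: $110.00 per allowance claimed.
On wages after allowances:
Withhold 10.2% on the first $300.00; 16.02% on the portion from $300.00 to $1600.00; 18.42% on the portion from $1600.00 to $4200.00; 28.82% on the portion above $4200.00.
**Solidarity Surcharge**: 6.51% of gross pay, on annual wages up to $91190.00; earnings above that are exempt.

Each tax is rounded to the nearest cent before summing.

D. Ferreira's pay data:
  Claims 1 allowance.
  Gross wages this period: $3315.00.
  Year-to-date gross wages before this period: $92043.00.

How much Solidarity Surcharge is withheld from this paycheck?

$0.00

Solidarity Surcharge: YTD $92043.00 ≥ cap $91190.00 → $0.00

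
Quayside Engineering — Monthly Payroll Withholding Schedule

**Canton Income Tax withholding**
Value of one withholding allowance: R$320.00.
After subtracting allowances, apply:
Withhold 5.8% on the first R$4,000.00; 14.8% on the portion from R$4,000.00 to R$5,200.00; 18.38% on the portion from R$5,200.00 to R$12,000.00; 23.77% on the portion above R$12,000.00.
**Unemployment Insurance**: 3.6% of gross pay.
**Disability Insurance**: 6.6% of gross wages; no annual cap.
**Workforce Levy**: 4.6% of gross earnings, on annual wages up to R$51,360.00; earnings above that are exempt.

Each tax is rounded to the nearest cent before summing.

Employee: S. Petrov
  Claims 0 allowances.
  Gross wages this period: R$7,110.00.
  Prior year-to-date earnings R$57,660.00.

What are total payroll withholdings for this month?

R$1,485.88

Canton Income Tax: taxable = R$7,110.00
  R$409.60 + 18.38% × (R$7,110.00 − R$5,200.00) = R$409.60 + 18.38% × R$1,910.00 = R$760.66
Unemployment Insurance: 3.6% × R$7,110.00 = R$255.96
Disability Insurance: 6.6% × R$7,110.00 = R$469.26
Workforce Levy: YTD R$57,660.00 ≥ cap R$51,360.00 → R$0.00
Total: R$760.66 + R$255.96 + R$469.26 + R$0.00 = R$1,485.88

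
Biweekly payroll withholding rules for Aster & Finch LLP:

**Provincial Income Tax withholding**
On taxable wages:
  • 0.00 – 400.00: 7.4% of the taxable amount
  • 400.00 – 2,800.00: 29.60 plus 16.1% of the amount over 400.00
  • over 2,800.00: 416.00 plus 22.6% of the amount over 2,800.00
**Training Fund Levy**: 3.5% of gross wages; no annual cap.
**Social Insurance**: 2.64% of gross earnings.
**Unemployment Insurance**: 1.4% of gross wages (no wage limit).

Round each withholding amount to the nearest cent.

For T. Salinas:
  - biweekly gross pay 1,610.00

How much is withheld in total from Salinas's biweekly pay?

Provincial Income Tax: taxable = 1,610.00
  29.60 + 16.1% × (1,610.00 − 400.00) = 29.60 + 16.1% × 1,210.00 = 224.41
Training Fund Levy: 3.5% × 1,610.00 = 56.35
Social Insurance: 2.64% × 1,610.00 = 42.50
Unemployment Insurance: 1.4% × 1,610.00 = 22.54
Total: 224.41 + 56.35 + 42.50 + 22.54 = 345.80

345.80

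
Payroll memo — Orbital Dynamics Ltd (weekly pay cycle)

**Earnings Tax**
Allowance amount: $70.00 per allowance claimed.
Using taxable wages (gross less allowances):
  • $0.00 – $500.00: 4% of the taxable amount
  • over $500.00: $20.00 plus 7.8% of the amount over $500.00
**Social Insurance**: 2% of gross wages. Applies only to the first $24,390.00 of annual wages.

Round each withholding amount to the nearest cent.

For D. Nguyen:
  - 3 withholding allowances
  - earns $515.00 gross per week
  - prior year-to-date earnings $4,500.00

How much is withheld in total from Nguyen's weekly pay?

$22.50

Earnings Tax: taxable = $515.00 − 3×$70.00 = $305.00
  4% × $305.00 = $12.20
Social Insurance: 2% × $515.00 = $10.30
Total: $12.20 + $10.30 = $22.50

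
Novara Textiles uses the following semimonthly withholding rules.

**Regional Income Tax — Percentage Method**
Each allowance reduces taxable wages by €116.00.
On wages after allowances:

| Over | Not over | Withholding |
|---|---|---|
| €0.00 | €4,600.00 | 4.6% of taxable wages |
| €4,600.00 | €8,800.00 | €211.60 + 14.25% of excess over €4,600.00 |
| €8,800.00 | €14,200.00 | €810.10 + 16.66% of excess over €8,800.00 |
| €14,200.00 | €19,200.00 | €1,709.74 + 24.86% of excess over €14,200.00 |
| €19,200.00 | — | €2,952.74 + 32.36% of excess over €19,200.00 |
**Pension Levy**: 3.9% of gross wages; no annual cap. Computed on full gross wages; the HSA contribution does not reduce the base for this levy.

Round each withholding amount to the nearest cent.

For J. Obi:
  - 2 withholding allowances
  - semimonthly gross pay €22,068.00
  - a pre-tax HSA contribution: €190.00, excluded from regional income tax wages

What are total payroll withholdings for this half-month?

Regional Income Tax: taxable = €22,068.00 − €190.00 − 2×€116.00 = €21,646.00
  €2,952.74 + 32.36% × (€21,646.00 − €19,200.00) = €2,952.74 + 32.36% × €2,446.00 = €3,744.27
Pension Levy: 3.9% × €22,068.00 = €860.65
Total: €3,744.27 + €860.65 = €4,604.92

€4,604.92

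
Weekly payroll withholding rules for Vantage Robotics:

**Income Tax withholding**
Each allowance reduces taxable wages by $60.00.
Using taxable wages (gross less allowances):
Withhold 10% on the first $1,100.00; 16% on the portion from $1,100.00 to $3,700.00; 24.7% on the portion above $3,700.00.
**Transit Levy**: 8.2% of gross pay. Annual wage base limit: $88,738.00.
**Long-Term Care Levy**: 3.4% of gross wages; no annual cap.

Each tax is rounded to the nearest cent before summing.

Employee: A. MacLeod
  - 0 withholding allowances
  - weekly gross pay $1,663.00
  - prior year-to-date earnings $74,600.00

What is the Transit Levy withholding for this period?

Transit Levy: 8.2% × $1,663.00 = $136.37

$136.37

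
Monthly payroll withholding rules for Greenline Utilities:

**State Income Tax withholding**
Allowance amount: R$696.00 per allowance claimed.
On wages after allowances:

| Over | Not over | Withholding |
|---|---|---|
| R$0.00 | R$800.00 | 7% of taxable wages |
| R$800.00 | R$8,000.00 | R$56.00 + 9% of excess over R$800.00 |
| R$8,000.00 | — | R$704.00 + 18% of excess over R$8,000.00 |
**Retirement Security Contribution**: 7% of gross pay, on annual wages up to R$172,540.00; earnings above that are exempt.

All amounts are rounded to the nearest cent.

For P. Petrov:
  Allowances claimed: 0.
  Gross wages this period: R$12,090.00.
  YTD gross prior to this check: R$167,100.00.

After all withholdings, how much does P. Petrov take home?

State Income Tax: taxable = R$12,090.00
  R$704.00 + 18% × (R$12,090.00 − R$8,000.00) = R$704.00 + 18% × R$4,090.00 = R$1,440.20
Retirement Security Contribution: cap R$172,540.00 − YTD R$167,100.00 = R$5,440.00 subject; 7% × R$5,440.00 = R$380.80
Total withheld: R$1,440.20 + R$380.80 = R$1,821.00
Net pay: R$12,090.00 − R$1,821.00 = R$10,269.00

R$10,269.00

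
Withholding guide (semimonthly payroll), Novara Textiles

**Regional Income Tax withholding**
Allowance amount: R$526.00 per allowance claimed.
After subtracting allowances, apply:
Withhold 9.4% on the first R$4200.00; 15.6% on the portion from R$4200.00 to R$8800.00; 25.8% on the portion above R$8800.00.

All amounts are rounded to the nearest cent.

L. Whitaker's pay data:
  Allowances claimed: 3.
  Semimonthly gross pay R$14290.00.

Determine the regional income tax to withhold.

R$2121.70

Regional Income Tax: taxable = R$14290.00 − 3×R$526.00 = R$12712.00
  R$1112.40 + 25.8% × (R$12712.00 − R$8800.00) = R$1112.40 + 25.8% × R$3912.00 = R$2121.70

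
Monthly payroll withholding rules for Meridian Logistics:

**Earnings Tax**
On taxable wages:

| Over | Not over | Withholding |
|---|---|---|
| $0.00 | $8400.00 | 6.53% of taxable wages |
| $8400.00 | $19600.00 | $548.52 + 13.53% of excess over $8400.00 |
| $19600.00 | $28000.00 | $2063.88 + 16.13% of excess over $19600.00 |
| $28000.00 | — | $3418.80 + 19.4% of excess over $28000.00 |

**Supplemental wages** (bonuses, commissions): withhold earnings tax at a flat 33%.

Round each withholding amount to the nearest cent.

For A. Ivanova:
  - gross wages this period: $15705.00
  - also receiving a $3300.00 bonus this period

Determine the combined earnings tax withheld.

$2625.89

Earnings Tax: taxable = $15705.00
  $548.52 + 13.53% × ($15705.00 − $8400.00) = $548.52 + 13.53% × $7305.00 = $1536.89
Supplemental (33% flat on bonus): 33% × $3300.00 = $1089.00
Total earnings tax: $1536.89 + $1089.00 = $2625.89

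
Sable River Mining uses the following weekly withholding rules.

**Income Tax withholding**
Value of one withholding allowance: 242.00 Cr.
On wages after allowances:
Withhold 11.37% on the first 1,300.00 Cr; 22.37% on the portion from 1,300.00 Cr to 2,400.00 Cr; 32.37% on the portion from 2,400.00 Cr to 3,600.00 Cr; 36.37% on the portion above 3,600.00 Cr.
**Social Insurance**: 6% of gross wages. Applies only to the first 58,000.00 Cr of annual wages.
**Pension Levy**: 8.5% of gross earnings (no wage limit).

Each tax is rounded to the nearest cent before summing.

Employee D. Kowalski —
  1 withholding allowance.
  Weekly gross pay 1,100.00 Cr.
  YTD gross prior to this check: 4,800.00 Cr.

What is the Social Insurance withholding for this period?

Social Insurance: 6% × 1,100.00 Cr = 66.00 Cr

66.00 Cr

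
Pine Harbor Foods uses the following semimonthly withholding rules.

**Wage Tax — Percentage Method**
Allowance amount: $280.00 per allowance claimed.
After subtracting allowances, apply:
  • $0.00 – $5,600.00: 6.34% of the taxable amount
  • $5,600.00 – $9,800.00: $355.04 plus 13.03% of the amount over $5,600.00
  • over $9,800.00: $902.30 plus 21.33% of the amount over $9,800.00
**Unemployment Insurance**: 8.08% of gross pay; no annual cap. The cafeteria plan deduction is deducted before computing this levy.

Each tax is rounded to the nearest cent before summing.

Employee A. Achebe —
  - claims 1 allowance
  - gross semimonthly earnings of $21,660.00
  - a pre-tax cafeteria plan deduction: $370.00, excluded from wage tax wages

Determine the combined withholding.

$5,013.62

Wage Tax: taxable = $21,660.00 − $370.00 − 1×$280.00 = $21,010.00
  $902.30 + 21.33% × ($21,010.00 − $9,800.00) = $902.30 + 21.33% × $11,210.00 = $3,293.39
Unemployment Insurance: 8.08% × $21,290.00 = $1,720.23
Total: $3,293.39 + $1,720.23 = $5,013.62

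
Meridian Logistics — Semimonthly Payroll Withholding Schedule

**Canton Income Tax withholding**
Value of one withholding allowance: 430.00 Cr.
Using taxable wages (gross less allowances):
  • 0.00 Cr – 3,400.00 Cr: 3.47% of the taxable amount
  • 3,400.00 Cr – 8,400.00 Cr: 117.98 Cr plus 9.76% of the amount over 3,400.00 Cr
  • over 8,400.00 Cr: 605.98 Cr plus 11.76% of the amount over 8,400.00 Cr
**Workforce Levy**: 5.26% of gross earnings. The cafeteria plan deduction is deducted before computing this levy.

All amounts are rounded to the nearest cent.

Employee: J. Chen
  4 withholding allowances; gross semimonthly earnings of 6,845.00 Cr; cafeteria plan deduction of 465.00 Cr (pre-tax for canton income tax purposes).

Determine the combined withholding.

Canton Income Tax: taxable = 6,845.00 Cr − 465.00 Cr − 4×430.00 Cr = 4,660.00 Cr
  117.98 Cr + 9.76% × (4,660.00 Cr − 3,400.00 Cr) = 117.98 Cr + 9.76% × 1,260.00 Cr = 240.96 Cr
Workforce Levy: 5.26% × 6,380.00 Cr = 335.59 Cr
Total: 240.96 Cr + 335.59 Cr = 576.55 Cr

576.55 Cr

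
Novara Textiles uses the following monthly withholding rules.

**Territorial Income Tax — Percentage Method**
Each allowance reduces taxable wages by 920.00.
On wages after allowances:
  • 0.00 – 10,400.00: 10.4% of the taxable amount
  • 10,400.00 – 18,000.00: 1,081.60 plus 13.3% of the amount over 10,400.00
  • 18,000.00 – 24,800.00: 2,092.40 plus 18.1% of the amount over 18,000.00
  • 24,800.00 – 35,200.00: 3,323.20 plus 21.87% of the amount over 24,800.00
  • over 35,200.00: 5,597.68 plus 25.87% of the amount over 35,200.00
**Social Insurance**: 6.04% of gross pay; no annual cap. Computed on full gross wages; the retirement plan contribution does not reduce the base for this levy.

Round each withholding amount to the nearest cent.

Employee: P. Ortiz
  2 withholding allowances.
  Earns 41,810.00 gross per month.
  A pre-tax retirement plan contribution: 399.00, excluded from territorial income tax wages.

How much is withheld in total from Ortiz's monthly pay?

Territorial Income Tax: taxable = 41,810.00 − 399.00 − 2×920.00 = 39,571.00
  5,597.68 + 25.87% × (39,571.00 − 35,200.00) = 5,597.68 + 25.87% × 4,371.00 = 6,728.46
Social Insurance: 6.04% × 41,810.00 = 2,525.32
Total: 6,728.46 + 2,525.32 = 9,253.78

9,253.78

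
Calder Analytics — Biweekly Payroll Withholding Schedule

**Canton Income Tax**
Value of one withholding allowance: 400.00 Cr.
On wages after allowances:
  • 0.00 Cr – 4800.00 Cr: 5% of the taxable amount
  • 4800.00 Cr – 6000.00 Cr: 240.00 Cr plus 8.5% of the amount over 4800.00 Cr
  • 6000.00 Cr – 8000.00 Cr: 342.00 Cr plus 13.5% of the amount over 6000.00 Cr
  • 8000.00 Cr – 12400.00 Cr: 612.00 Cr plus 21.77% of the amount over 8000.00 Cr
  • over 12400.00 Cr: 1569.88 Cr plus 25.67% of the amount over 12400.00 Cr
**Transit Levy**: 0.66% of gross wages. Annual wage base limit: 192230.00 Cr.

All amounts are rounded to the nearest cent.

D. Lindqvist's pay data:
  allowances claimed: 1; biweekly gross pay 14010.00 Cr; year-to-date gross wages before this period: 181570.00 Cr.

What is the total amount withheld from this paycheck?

Canton Income Tax: taxable = 14010.00 Cr − 1×400.00 Cr = 13610.00 Cr
  1569.88 Cr + 25.67% × (13610.00 Cr − 12400.00 Cr) = 1569.88 Cr + 25.67% × 1210.00 Cr = 1880.49 Cr
Transit Levy: cap 192230.00 Cr − YTD 181570.00 Cr = 10660.00 Cr subject; 0.66% × 10660.00 Cr = 70.36 Cr
Total: 1880.49 Cr + 70.36 Cr = 1950.85 Cr

1950.85 Cr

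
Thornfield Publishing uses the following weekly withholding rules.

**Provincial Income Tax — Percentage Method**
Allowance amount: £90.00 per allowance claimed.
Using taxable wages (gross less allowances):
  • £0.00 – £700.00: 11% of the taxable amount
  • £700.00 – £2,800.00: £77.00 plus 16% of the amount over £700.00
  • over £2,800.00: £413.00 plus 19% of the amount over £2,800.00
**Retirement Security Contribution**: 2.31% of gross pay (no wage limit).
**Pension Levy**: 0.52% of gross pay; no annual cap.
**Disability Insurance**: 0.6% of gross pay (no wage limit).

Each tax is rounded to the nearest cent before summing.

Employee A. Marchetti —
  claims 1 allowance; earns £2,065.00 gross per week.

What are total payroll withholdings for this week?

Provincial Income Tax: taxable = £2,065.00 − 1×£90.00 = £1,975.00
  £77.00 + 16% × (£1,975.00 − £700.00) = £77.00 + 16% × £1,275.00 = £281.00
Retirement Security Contribution: 2.31% × £2,065.00 = £47.70
Pension Levy: 0.52% × £2,065.00 = £10.74
Disability Insurance: 0.6% × £2,065.00 = £12.39
Total: £281.00 + £47.70 + £10.74 + £12.39 = £351.83

£351.83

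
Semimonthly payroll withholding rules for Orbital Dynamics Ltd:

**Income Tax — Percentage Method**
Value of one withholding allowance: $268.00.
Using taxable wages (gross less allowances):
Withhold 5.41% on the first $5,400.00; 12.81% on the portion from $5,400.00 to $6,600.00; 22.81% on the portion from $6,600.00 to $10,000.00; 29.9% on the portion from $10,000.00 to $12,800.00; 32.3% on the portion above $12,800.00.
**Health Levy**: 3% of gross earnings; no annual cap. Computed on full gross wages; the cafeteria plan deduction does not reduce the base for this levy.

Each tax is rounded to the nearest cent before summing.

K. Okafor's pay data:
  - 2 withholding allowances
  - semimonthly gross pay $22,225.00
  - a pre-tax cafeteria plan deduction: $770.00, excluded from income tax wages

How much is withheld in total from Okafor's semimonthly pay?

$5,347.79

Income Tax: taxable = $22,225.00 − $770.00 − 2×$268.00 = $20,919.00
  $2,058.60 + 32.3% × ($20,919.00 − $12,800.00) = $2,058.60 + 32.3% × $8,119.00 = $4,681.04
Health Levy: 3% × $22,225.00 = $666.75
Total: $4,681.04 + $666.75 = $5,347.79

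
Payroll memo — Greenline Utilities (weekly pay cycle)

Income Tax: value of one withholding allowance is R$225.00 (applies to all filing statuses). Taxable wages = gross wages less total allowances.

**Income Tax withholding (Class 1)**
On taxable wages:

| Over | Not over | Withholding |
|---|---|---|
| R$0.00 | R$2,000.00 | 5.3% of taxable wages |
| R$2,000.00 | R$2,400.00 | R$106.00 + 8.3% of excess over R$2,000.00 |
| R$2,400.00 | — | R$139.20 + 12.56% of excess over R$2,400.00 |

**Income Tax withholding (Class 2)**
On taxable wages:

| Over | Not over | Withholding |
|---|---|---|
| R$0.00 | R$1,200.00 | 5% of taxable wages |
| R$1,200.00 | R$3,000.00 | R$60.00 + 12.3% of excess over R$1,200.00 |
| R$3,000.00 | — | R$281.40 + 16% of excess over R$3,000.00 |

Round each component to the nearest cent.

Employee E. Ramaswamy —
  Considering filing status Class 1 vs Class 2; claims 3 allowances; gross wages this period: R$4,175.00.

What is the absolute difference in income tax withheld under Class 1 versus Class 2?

R$84.04

Income Tax (Class 1): taxable = R$4,175.00 − 3×R$225.00 = R$3,500.00
  R$139.20 + 12.56% × (R$3,500.00 − R$2,400.00) = R$139.20 + 12.56% × R$1,100.00 = R$277.36
Income Tax (Class 2): taxable = R$4,175.00 − 3×R$225.00 = R$3,500.00
  R$281.40 + 16% × (R$3,500.00 − R$3,000.00) = R$281.40 + 16% × R$500.00 = R$361.40
Difference: |R$277.36 − R$361.40| = R$84.04 (higher under Class 2)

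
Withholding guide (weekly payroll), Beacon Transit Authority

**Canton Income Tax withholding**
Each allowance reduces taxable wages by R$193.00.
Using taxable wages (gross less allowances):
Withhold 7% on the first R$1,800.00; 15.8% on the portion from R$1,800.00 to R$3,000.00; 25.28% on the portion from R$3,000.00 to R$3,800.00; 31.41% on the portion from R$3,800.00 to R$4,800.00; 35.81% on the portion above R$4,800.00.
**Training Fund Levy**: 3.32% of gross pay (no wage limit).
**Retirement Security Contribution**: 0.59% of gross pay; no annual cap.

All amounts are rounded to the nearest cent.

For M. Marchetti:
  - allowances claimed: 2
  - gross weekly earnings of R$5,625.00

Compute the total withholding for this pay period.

Canton Income Tax: taxable = R$5,625.00 − 2×R$193.00 = R$5,239.00
  R$831.94 + 35.81% × (R$5,239.00 − R$4,800.00) = R$831.94 + 35.81% × R$439.00 = R$989.15
Training Fund Levy: 3.32% × R$5,625.00 = R$186.75
Retirement Security Contribution: 0.59% × R$5,625.00 = R$33.19
Total: R$989.15 + R$186.75 + R$33.19 = R$1,209.09

R$1,209.09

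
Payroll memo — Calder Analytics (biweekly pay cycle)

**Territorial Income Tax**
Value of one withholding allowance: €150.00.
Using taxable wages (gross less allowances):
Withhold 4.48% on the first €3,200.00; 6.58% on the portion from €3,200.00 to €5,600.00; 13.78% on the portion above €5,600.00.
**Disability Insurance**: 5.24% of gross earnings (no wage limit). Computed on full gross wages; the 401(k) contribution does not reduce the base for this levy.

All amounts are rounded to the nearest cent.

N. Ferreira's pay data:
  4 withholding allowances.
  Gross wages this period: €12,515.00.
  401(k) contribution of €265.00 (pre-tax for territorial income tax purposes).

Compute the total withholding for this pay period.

€1,790.76

Territorial Income Tax: taxable = €12,515.00 − €265.00 − 4×€150.00 = €11,650.00
  €301.28 + 13.78% × (€11,650.00 − €5,600.00) = €301.28 + 13.78% × €6,050.00 = €1,134.97
Disability Insurance: 5.24% × €12,515.00 = €655.79
Total: €1,134.97 + €655.79 = €1,790.76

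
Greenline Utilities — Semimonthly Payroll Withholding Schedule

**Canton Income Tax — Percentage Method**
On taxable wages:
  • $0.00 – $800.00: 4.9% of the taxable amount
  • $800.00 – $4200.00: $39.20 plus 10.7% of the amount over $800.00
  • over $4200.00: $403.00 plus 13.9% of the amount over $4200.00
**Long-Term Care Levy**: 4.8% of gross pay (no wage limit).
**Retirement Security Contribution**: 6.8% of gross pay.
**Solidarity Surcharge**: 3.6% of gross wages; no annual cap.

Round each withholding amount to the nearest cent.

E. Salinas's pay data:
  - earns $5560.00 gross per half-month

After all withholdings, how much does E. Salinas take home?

Canton Income Tax: taxable = $5560.00
  $403.00 + 13.9% × ($5560.00 − $4200.00) = $403.00 + 13.9% × $1360.00 = $592.04
Long-Term Care Levy: 4.8% × $5560.00 = $266.88
Retirement Security Contribution: 6.8% × $5560.00 = $378.08
Solidarity Surcharge: 3.6% × $5560.00 = $200.16
Total withheld: $592.04 + $266.88 + $378.08 + $200.16 = $1437.16
Net pay: $5560.00 − $1437.16 = $4122.84

$4122.84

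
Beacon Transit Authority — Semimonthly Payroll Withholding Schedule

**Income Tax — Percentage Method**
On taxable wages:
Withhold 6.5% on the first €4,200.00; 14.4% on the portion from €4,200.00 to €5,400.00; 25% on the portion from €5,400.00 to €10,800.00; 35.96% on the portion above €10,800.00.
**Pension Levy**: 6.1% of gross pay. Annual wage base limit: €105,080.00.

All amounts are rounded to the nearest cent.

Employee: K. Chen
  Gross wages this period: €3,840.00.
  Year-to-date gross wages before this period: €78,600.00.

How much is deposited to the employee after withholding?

Income Tax: taxable = €3,840.00
  6.5% × €3,840.00 = €249.60
Pension Levy: 6.1% × €3,840.00 = €234.24
Total withheld: €249.60 + €234.24 = €483.84
Net pay: €3,840.00 − €483.84 = €3,356.16

€3,356.16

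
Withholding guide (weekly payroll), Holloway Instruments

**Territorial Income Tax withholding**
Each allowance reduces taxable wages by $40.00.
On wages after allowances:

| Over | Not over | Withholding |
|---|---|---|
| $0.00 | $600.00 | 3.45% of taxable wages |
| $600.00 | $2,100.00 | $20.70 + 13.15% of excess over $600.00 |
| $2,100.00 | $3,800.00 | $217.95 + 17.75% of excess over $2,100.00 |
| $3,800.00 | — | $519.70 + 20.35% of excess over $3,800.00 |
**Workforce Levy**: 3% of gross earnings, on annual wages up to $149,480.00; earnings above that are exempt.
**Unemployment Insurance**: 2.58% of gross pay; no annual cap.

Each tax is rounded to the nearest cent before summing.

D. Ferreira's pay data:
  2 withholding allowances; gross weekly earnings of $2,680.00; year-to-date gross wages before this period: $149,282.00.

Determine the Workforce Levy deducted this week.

$5.94

Workforce Levy: cap $149,480.00 − YTD $149,282.00 = $198.00 subject; 3% × $198.00 = $5.94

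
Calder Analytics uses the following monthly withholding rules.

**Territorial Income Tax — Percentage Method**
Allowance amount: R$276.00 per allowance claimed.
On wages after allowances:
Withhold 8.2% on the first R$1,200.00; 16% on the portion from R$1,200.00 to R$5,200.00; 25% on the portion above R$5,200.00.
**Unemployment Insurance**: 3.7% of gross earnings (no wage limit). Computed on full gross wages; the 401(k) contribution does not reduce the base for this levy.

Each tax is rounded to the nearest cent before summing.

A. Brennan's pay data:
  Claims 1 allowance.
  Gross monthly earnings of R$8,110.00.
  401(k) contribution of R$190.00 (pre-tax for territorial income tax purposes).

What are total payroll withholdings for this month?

Territorial Income Tax: taxable = R$8,110.00 − R$190.00 − 1×R$276.00 = R$7,644.00
  R$738.40 + 25% × (R$7,644.00 − R$5,200.00) = R$738.40 + 25% × R$2,444.00 = R$1,349.40
Unemployment Insurance: 3.7% × R$8,110.00 = R$300.07
Total: R$1,349.40 + R$300.07 = R$1,649.47

R$1,649.47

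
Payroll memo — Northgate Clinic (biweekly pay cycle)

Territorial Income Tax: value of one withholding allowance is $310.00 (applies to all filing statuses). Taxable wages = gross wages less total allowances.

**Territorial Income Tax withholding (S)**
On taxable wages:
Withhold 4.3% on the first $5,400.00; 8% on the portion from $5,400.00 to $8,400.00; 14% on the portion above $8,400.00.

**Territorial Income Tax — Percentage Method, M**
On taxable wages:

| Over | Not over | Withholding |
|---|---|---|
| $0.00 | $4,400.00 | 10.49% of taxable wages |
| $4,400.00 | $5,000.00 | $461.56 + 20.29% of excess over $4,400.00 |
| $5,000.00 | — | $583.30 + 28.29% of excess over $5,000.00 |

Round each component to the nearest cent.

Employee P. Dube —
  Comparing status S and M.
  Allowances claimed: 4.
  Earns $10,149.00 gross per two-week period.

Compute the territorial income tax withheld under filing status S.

Territorial Income Tax (S): taxable = $10,149.00 − 4×$310.00 = $8,909.00
  $472.20 + 14% × ($8,909.00 − $8,400.00) = $472.20 + 14% × $509.00 = $543.46

$543.46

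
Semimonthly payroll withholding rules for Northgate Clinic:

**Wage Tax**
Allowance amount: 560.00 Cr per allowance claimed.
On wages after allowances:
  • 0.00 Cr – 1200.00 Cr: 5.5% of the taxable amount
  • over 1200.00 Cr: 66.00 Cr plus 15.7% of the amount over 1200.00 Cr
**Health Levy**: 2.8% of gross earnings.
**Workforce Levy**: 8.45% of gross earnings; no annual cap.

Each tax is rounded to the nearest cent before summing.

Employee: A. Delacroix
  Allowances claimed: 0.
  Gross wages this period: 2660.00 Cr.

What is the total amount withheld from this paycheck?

Wage Tax: taxable = 2660.00 Cr
  66.00 Cr + 15.7% × (2660.00 Cr − 1200.00 Cr) = 66.00 Cr + 15.7% × 1460.00 Cr = 295.22 Cr
Health Levy: 2.8% × 2660.00 Cr = 74.48 Cr
Workforce Levy: 8.45% × 2660.00 Cr = 224.77 Cr
Total: 295.22 Cr + 74.48 Cr + 224.77 Cr = 594.47 Cr

594.47 Cr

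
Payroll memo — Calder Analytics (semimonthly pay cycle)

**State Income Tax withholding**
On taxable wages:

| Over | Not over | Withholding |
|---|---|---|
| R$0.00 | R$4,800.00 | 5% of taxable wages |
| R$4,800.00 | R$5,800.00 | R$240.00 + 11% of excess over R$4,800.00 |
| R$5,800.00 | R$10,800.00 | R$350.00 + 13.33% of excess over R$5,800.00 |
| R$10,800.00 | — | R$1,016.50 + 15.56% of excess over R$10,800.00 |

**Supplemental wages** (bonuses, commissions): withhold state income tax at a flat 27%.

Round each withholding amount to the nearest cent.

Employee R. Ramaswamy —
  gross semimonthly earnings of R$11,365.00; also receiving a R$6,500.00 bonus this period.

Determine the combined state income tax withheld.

State Income Tax: taxable = R$11,365.00
  R$1,016.50 + 15.56% × (R$11,365.00 − R$10,800.00) = R$1,016.50 + 15.56% × R$565.00 = R$1,104.41
Supplemental (27% flat on bonus): 27% × R$6,500.00 = R$1,755.00
Total state income tax: R$1,104.41 + R$1,755.00 = R$2,859.41

R$2,859.41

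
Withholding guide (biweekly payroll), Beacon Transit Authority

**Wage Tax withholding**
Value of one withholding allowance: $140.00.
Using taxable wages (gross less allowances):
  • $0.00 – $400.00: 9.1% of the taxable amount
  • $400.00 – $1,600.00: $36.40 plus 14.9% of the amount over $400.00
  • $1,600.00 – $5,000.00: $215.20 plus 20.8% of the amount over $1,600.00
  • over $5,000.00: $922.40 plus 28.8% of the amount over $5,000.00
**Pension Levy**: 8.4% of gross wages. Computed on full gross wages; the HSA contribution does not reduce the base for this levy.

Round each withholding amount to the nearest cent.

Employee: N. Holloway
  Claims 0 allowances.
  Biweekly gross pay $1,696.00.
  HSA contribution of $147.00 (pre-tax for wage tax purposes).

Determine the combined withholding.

Wage Tax: taxable = $1,696.00 − $147.00 = $1,549.00
  $36.40 + 14.9% × ($1,549.00 − $400.00) = $36.40 + 14.9% × $1,149.00 = $207.60
Pension Levy: 8.4% × $1,696.00 = $142.46
Total: $207.60 + $142.46 = $350.06

$350.06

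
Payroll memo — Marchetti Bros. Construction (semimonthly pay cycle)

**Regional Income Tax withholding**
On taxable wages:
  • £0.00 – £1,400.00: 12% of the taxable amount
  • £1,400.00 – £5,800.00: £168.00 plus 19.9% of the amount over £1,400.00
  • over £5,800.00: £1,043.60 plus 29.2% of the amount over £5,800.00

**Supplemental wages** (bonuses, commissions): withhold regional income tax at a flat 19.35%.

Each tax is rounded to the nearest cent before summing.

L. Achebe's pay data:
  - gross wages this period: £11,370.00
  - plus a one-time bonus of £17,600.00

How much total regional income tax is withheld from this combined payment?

£6,075.64

Regional Income Tax: taxable = £11,370.00
  £1,043.60 + 29.2% × (£11,370.00 − £5,800.00) = £1,043.60 + 29.2% × £5,570.00 = £2,670.04
Supplemental (19.35% flat on bonus): 19.35% × £17,600.00 = £3,405.60
Total regional income tax: £2,670.04 + £3,405.60 = £6,075.64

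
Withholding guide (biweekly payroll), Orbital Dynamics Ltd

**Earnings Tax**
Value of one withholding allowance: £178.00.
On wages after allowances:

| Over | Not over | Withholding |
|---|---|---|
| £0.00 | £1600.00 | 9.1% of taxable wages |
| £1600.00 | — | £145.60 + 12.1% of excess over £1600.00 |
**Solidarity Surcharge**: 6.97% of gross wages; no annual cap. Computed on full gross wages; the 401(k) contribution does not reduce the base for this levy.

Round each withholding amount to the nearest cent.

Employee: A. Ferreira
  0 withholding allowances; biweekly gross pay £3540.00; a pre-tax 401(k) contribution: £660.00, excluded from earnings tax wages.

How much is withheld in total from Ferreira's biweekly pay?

Earnings Tax: taxable = £3540.00 − £660.00 = £2880.00
  £145.60 + 12.1% × (£2880.00 − £1600.00) = £145.60 + 12.1% × £1280.00 = £300.48
Solidarity Surcharge: 6.97% × £3540.00 = £246.74
Total: £300.48 + £246.74 = £547.22

£547.22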